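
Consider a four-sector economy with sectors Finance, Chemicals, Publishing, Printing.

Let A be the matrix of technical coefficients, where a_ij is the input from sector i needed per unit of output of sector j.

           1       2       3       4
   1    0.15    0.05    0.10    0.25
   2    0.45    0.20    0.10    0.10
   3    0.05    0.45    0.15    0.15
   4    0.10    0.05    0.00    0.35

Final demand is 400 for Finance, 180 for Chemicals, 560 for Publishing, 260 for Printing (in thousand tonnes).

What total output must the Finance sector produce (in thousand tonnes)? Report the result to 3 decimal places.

x_1 = 859.549

I − A =
  [   0.85    -0.05    -0.10    -0.25]
  [  -0.45     0.80    -0.10    -0.10]
  [  -0.05    -0.45     0.85    -0.15]
  [  -0.10    -0.05     0.00     0.65]
Compute the cofactors C_ij = (−1)^(i+j)·(3×3 minor ij) of I−A; the adjugate is their transpose:
adj(I−A) = Cᵀ =
  [ 0.407750   0.068250   0.056000   0.180250]
  [ 0.261875   0.443625   0.083000   0.188125]
  [ 0.177250   0.246750   0.397000   0.197750]
  [ 0.082875   0.044625   0.015000   0.496125]
det(I−A) = Σ_j (I−A)_1j·C_1j = (0.85)(0.407750) + (-0.05)(0.261875) + (-0.10)(0.177250) + (-0.25)(0.082875) = 0.29505
(I − A)⁻¹ = adj(I−A) / det(I−A) ≈
  [   1.3820     0.2313     0.1898     0.6109]
  [   0.8876     1.5036     0.2813     0.6376]
  [   0.6007     0.8363     1.3455     0.6702]
  [   0.2809     0.1512     0.0508     1.6815]
x = (I − A)⁻¹ d = adj(I−A)·d / det(I−A), with det(I−A) = 0.29505:
  x_1 = (0.407750·400 + 0.068250·180 + 0.056000·560 + 0.180250·260) / 0.29505 = 253.61 / 0.29505 ≈ 859.549
  x_2 = (0.261875·400 + 0.443625·180 + 0.083000·560 + 0.188125·260) / 0.29505 = 279.995 / 0.29505 ≈ 948.975
  x_3 = (0.177250·400 + 0.246750·180 + 0.397000·560 + 0.197750·260) / 0.29505 = 389.05 / 0.29505 ≈ 1318.590
  x_4 = (0.082875·400 + 0.044625·180 + 0.015000·560 + 0.496125·260) / 0.29505 = 178.575 / 0.29505 ≈ 605.236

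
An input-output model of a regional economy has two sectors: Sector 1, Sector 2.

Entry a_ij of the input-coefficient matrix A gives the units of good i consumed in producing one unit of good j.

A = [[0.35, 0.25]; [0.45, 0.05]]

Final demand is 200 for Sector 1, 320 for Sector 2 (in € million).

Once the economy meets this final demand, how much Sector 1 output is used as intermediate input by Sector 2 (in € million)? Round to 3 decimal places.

z_12 = 147.525

I − A =
  [   0.65    -0.25]
  [  -0.45     0.95]
det(I−A) = (0.65)(0.95) − (-0.25)(-0.45) = 0.5050
adj(I−A) = [[0.95, 0.25], [0.45, 0.65]]
(I − A)⁻¹ = adj(I−A) / det(I−A) ≈
  [   1.8812     0.4950]
  [   0.8911     1.2871]
First solve x = (I − A)⁻¹ d = adj(I−A)·d / det(I−A); in particular x_2 = (0.45·200 + 0.65·320) / 0.5050 = 298.00 / 0.5050 ≈ 590.09901.
Intermediate flow from 1 to 2: z_12 = a_12 · x_2 = 0.25 × 298.00 / 0.5050 = 74.50 / 0.5050 ≈ 147.525.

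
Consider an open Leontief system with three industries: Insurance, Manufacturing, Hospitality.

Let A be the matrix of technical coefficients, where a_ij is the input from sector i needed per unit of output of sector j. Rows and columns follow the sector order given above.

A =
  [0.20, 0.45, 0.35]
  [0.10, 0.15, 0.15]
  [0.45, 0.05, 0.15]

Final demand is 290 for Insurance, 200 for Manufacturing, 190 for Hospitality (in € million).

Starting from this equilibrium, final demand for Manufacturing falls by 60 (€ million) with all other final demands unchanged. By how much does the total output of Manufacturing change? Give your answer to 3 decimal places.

I − A =
  [   0.80    -0.45    -0.35]
  [  -0.10     0.85    -0.15]
  [  -0.45    -0.05     0.85]
Cofactors of I−A, C_ij = (−1)^(i+j)·(minor ij) (rows/columns in the sector order above):
  C_11 = (0.85)(0.85) − (-0.15)(-0.05) = 0.7150
  C_12 = −[(-0.10)(0.85) − (-0.15)(-0.45)] = 0.1525
  C_13 = (-0.10)(-0.05) − (0.85)(-0.45) = 0.3875
  C_21 = −[(-0.45)(0.85) − (-0.35)(-0.05)] = 0.4000
  C_22 = (0.80)(0.85) − (-0.35)(-0.45) = 0.5225
  C_23 = −[(0.80)(-0.05) − (-0.45)(-0.45)] = 0.2425
  C_31 = (-0.45)(-0.15) − (-0.35)(0.85) = 0.3650
  C_32 = −[(0.80)(-0.15) − (-0.35)(-0.10)] = 0.1550
  C_33 = (0.80)(0.85) − (-0.45)(-0.10) = 0.6350
det(I−A) = Σ_j (I−A)_1j·C_1j = (0.80)(0.7150) + (-0.45)(0.1525) + (-0.35)(0.3875) = 0.36775
adj(I−A) = Cᵀ =
  [ 0.7150   0.4000   0.3650]
  [ 0.1525   0.5225   0.1550]
  [ 0.3875   0.2425   0.6350]
(I − A)⁻¹ = adj(I−A) / det(I−A) ≈
  [   1.9443     1.0877     0.9925]
  [   0.4147     1.4208     0.4215]
  [   1.0537     0.6594     1.7267]
Δx = (I − A)⁻¹ Δd with Δd having -60 in the Manufacturing component and 0 elsewhere.
So Δx_M = L_MM · (-60), where L_MM = adj(I−A)_MM / det(I−A) = 0.5225 / 0.36775.
Δx_M = 0.5225 × (-60) / 0.36775 = -31.35 / 0.36775 ≈ -85.248.

Δx_M = -85.248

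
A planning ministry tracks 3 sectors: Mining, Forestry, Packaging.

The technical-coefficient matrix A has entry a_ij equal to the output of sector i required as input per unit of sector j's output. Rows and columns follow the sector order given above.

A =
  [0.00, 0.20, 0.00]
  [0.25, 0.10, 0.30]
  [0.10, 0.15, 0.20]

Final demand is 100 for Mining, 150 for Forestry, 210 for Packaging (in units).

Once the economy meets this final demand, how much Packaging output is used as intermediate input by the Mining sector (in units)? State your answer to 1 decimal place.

z_PM = 16.6

I − A =
  [   1.00    -0.20     0.00]
  [  -0.25     0.90    -0.30]
  [  -0.10    -0.15     0.80]
Cofactors of I−A, C_ij = (−1)^(i+j)·(minor ij) (rows/columns in the sector order above):
  C_11 = (0.90)(0.80) − (-0.30)(-0.15) = 0.6750
  C_12 = −[(-0.25)(0.80) − (-0.30)(-0.10)] = 0.2300
  C_13 = (-0.25)(-0.15) − (0.90)(-0.10) = 0.1275
  C_21 = −[(-0.20)(0.80) − (0.00)(-0.15)] = 0.1600
  C_22 = (1.00)(0.80) − (0.00)(-0.10) = 0.8000
  C_23 = −[(1.00)(-0.15) − (-0.20)(-0.10)] = 0.1700
  C_31 = (-0.20)(-0.30) − (0.00)(0.90) = 0.0600
  C_32 = −[(1.00)(-0.30) − (0.00)(-0.25)] = 0.3000
  C_33 = (1.00)(0.90) − (-0.20)(-0.25) = 0.8500
det(I−A) = Σ_j (I−A)_1j·C_1j = (1.00)(0.6750) + (-0.20)(0.2300) + (0.00)(0.1275) = 0.6290
adj(I−A) = Cᵀ =
  [ 0.6750   0.1600   0.0600]
  [ 0.2300   0.8000   0.3000]
  [ 0.1275   0.1700   0.8500]
(I − A)⁻¹ = adj(I−A) / det(I−A) ≈
  [   1.0731     0.2544     0.0954]
  [   0.3657     1.2719     0.4769]
  [   0.2027     0.2703     1.3514]
First solve x = (I − A)⁻¹ d = adj(I−A)·d / det(I−A); in particular x_M = (0.6750·100 + 0.1600·150 + 0.0600·210) / 0.6290 = 104.10 / 0.6290 ≈ 165.501.
Intermediate flow from P to M: z_PM = a_PM · x_M = 0.10 × 104.10 / 0.6290 = 10.41 / 0.6290 ≈ 16.6.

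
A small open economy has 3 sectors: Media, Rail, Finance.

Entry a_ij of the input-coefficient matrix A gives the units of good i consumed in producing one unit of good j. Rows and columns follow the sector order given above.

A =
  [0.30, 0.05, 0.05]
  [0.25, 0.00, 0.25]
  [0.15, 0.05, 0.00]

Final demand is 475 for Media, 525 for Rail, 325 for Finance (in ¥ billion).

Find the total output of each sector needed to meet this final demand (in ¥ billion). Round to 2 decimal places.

I − A =
  [   0.70    -0.05    -0.05]
  [  -0.25     1.00    -0.25]
  [  -0.15    -0.05     1.00]
Cofactors of I−A, C_ij = (−1)^(i+j)·(minor ij) (rows/columns in the sector order above):
  C_11 = (1.00)(1.00) − (-0.25)(-0.05) = 0.9875
  C_12 = −[(-0.25)(1.00) − (-0.25)(-0.15)] = 0.2875
  C_13 = (-0.25)(-0.05) − (1.00)(-0.15) = 0.1625
  C_21 = −[(-0.05)(1.00) − (-0.05)(-0.05)] = 0.0525
  C_22 = (0.70)(1.00) − (-0.05)(-0.15) = 0.6925
  C_23 = −[(0.70)(-0.05) − (-0.05)(-0.15)] = 0.0425
  C_31 = (-0.05)(-0.25) − (-0.05)(1.00) = 0.0625
  C_32 = −[(0.70)(-0.25) − (-0.05)(-0.25)] = 0.1875
  C_33 = (0.70)(1.00) − (-0.05)(-0.25) = 0.6875
det(I−A) = Σ_j (I−A)_1j·C_1j = (0.70)(0.9875) + (-0.05)(0.2875) + (-0.05)(0.1625) = 0.66875
adj(I−A) = Cᵀ =
  [ 0.9875   0.0525   0.0625]
  [ 0.2875   0.6925   0.1875]
  [ 0.1625   0.0425   0.6875]
(I − A)⁻¹ = adj(I−A) / det(I−A) ≈
  [   1.4766     0.0785     0.0935]
  [   0.4299     1.0355     0.2804]
  [   0.2430     0.0636     1.0280]
x = (I − A)⁻¹ d = adj(I−A)·d / det(I−A), with det(I−A) = 0.66875:
  x_1 = (0.9875·475 + 0.0525·525 + 0.0625·325) / 0.66875 = 516.9375 / 0.66875 ≈ 772.99
  x_2 = (0.2875·475 + 0.6925·525 + 0.1875·325) / 0.66875 = 561.0625 / 0.66875 ≈ 838.97
  x_3 = (0.1625·475 + 0.0425·525 + 0.6875·325) / 0.66875 = 322.9375 / 0.66875 ≈ 482.90

x_1 = 772.99, x_2 = 838.97, x_3 = 482.90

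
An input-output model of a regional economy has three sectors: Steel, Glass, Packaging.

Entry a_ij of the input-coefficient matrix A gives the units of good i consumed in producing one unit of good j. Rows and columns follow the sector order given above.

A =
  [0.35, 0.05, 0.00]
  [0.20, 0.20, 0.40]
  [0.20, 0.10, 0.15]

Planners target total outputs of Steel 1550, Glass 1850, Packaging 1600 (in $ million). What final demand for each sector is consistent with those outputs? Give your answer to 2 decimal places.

I − A =
  [   0.65    -0.05     0.00]
  [  -0.20     0.80    -0.40]
  [  -0.20    -0.10     0.85]
d = (I − A) x:
  d_1 = (+0.65)·1550 + (-0.05)·1850 + (+0.00)·1600 = 915.00
  d_2 = (-0.20)·1550 + (+0.80)·1850 + (-0.40)·1600 = 530.00
  d_3 = (-0.20)·1550 + (-0.10)·1850 + (+0.85)·1600 = 865.00

d_1 = 915.00, d_2 = 530.00, d_3 = 865.00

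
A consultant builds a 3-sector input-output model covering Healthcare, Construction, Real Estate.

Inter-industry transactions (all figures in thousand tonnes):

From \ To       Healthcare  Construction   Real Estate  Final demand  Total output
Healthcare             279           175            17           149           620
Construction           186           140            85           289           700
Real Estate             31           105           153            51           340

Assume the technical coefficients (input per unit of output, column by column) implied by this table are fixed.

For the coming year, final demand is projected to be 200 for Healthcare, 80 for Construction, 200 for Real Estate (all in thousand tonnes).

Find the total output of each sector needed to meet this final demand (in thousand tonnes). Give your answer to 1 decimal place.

Technical coefficients a_ij = z_ij / X_j:
  a_HH = 279/620 = 0.45, a_CH = 186/620 = 0.30, a_RH = 31/620 = 0.05
  a_HC = 175/700 = 0.25, a_CC = 140/700 = 0.20, a_RC = 105/700 = 0.15
  a_HR = 17/340 = 0.05, a_CR = 85/340 = 0.25, a_RR = 153/340 = 0.45
I − A =
  [   0.55    -0.25    -0.05]
  [  -0.30     0.80    -0.25]
  [  -0.05    -0.15     0.55]
Cofactors of I−A, C_ij = (−1)^(i+j)·(minor ij) (rows/columns in the sector order above):
  C_11 = (0.80)(0.55) − (-0.25)(-0.15) = 0.4025
  C_12 = −[(-0.30)(0.55) − (-0.25)(-0.05)] = 0.1775
  C_13 = (-0.30)(-0.15) − (0.80)(-0.05) = 0.0850
  C_21 = −[(-0.25)(0.55) − (-0.05)(-0.15)] = 0.1450
  C_22 = (0.55)(0.55) − (-0.05)(-0.05) = 0.3000
  C_23 = −[(0.55)(-0.15) − (-0.25)(-0.05)] = 0.0950
  C_31 = (-0.25)(-0.25) − (-0.05)(0.80) = 0.1025
  C_32 = −[(0.55)(-0.25) − (-0.05)(-0.30)] = 0.1525
  C_33 = (0.55)(0.80) − (-0.25)(-0.30) = 0.3650
det(I−A) = Σ_j (I−A)_1j·C_1j = (0.55)(0.4025) + (-0.25)(0.1775) + (-0.05)(0.0850) = 0.17275
adj(I−A) = Cᵀ =
  [ 0.4025   0.1450   0.1025]
  [ 0.1775   0.3000   0.1525]
  [ 0.0850   0.0950   0.3650]
(I − A)⁻¹ = adj(I−A) / det(I−A) ≈
  [   2.3300     0.8394     0.5933]
  [   1.0275     1.7366     0.8828]
  [   0.4920     0.5499     2.1129]
x = (I − A)⁻¹ d = adj(I−A)·d / det(I−A), with det(I−A) = 0.17275:
  x_H = (0.4025·200 + 0.1450·80 + 0.1025·200) / 0.17275 = 112.60 / 0.17275 ≈ 651.8
  x_C = (0.1775·200 + 0.3000·80 + 0.1525·200) / 0.17275 = 90.00 / 0.17275 ≈ 521.0
  x_R = (0.0850·200 + 0.0950·80 + 0.3650·200) / 0.17275 = 97.60 / 0.17275 ≈ 565.0

x_H = 651.8, x_C = 521.0, x_R = 565.0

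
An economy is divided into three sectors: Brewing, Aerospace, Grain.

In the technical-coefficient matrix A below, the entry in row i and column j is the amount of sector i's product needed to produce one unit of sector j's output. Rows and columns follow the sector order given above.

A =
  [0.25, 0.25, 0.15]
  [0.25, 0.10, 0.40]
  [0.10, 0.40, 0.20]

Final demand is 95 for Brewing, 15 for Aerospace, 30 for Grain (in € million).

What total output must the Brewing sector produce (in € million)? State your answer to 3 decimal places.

I − A =
  [   0.75    -0.25    -0.15]
  [  -0.25     0.90    -0.40]
  [  -0.10    -0.40     0.80]
Cofactors of I−A, C_ij = (−1)^(i+j)·(minor ij) (rows/columns in the sector order above):
  C_11 = (0.90)(0.80) − (-0.40)(-0.40) = 0.5600
  C_12 = −[(-0.25)(0.80) − (-0.40)(-0.10)] = 0.2400
  C_13 = (-0.25)(-0.40) − (0.90)(-0.10) = 0.1900
  C_21 = −[(-0.25)(0.80) − (-0.15)(-0.40)] = 0.2600
  C_22 = (0.75)(0.80) − (-0.15)(-0.10) = 0.5850
  C_23 = −[(0.75)(-0.40) − (-0.25)(-0.10)] = 0.3250
  C_31 = (-0.25)(-0.40) − (-0.15)(0.90) = 0.2350
  C_32 = −[(0.75)(-0.40) − (-0.15)(-0.25)] = 0.3375
  C_33 = (0.75)(0.90) − (-0.25)(-0.25) = 0.6125
det(I−A) = Σ_j (I−A)_1j·C_1j = (0.75)(0.5600) + (-0.25)(0.2400) + (-0.15)(0.1900) = 0.3315
adj(I−A) = Cᵀ =
  [ 0.5600   0.2600   0.2350]
  [ 0.2400   0.5850   0.3375]
  [ 0.1900   0.3250   0.6125]
(I − A)⁻¹ = adj(I−A) / det(I−A) ≈
  [   1.6893     0.7843     0.7089]
  [   0.7240     1.7647     1.0181]
  [   0.5732     0.9804     1.8477]
x = (I − A)⁻¹ d = adj(I−A)·d / det(I−A), with det(I−A) = 0.3315:
  x_B = (0.5600·95 + 0.2600·15 + 0.2350·30) / 0.3315 = 64.15 / 0.3315 ≈ 193.514
  x_A = (0.2400·95 + 0.5850·15 + 0.3375·30) / 0.3315 = 41.70 / 0.3315 ≈ 125.792
  x_G = (0.1900·95 + 0.3250·15 + 0.6125·30) / 0.3315 = 41.30 / 0.3315 ≈ 124.585

x_B = 193.514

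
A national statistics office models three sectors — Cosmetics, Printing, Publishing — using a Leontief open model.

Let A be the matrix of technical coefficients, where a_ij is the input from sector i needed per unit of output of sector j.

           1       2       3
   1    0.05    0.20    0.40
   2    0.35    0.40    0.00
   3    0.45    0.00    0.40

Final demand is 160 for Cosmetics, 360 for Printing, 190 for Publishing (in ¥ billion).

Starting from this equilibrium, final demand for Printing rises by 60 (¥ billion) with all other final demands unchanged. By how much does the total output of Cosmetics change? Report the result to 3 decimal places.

Δx_1 = 37.500

I − A =
  [   0.95    -0.20    -0.40]
  [  -0.35     0.60     0.00]
  [  -0.45     0.00     0.60]
Cofactors of I−A, C_ij = (−1)^(i+j)·(minor ij) (rows/columns in the sector order above):
  C_11 = (0.60)(0.60) − (0.00)(0.00) = 0.3600
  C_12 = −[(-0.35)(0.60) − (0.00)(-0.45)] = 0.2100
  C_13 = (-0.35)(0.00) − (0.60)(-0.45) = 0.2700
  C_21 = −[(-0.20)(0.60) − (-0.40)(0.00)] = 0.1200
  C_22 = (0.95)(0.60) − (-0.40)(-0.45) = 0.3900
  C_23 = −[(0.95)(0.00) − (-0.20)(-0.45)] = 0.0900
  C_31 = (-0.20)(0.00) − (-0.40)(0.60) = 0.2400
  C_32 = −[(0.95)(0.00) − (-0.40)(-0.35)] = 0.1400
  C_33 = (0.95)(0.60) − (-0.20)(-0.35) = 0.5000
det(I−A) = Σ_j (I−A)_1j·C_1j = (0.95)(0.3600) + (-0.20)(0.2100) + (-0.40)(0.2700) = 0.1920
adj(I−A) = Cᵀ =
  [ 0.3600   0.1200   0.2400]
  [ 0.2100   0.3900   0.1400]
  [ 0.2700   0.0900   0.5000]
(I − A)⁻¹ = adj(I−A) / det(I−A) ≈
  [   1.8750     0.6250     1.2500]
  [   1.0938     2.0313     0.7292]
  [   1.4063     0.4688     2.6042]
Δx = (I − A)⁻¹ Δd with Δd having +60 in the Printing component and 0 elsewhere.
So Δx_1 = L_12 · (+60), where L_12 = adj(I−A)_12 / det(I−A) = 0.1200 / 0.1920.
Δx_1 = 0.1200 × (+60) / 0.1920 = 7.20 / 0.1920 = 37.500.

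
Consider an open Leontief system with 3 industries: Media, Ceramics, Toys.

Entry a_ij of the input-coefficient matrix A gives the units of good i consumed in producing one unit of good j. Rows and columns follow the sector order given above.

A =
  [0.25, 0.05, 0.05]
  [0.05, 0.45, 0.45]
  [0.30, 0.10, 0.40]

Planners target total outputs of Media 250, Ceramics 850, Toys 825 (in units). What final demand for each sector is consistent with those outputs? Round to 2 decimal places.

I − A =
  [   0.75    -0.05    -0.05]
  [  -0.05     0.55    -0.45]
  [  -0.30    -0.10     0.60]
d = (I − A) x:
  d_1 = (+0.75)·250 + (-0.05)·850 + (-0.05)·825 = 103.75
  d_2 = (-0.05)·250 + (+0.55)·850 + (-0.45)·825 = 83.75
  d_3 = (-0.30)·250 + (-0.10)·850 + (+0.60)·825 = 335.00

d_1 = 103.75, d_2 = 83.75, d_3 = 335.00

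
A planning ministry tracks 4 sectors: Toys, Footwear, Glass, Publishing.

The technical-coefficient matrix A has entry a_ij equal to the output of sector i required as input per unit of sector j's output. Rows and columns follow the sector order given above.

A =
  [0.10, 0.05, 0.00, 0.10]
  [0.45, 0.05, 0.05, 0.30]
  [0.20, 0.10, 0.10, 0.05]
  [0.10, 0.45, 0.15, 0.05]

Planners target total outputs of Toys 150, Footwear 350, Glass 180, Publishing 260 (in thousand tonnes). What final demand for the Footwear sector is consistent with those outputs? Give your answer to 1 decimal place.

I − A =
  [   0.90    -0.05     0.00    -0.10]
  [  -0.45     0.95    -0.05    -0.30]
  [  -0.20    -0.10     0.90    -0.05]
  [  -0.10    -0.45    -0.15     0.95]
d = (I − A) x:
  d_1 = (+0.90)·150 + (-0.05)·350 + (+0.00)·180 + (-0.10)·260 = 91.5
  d_2 = (-0.45)·150 + (+0.95)·350 + (-0.05)·180 + (-0.30)·260 = 178.0
  d_3 = (-0.20)·150 + (-0.10)·350 + (+0.90)·180 + (-0.05)·260 = 84.0
  d_4 = (-0.10)·150 + (-0.45)·350 + (-0.15)·180 + (+0.95)·260 = 47.5

d_2 = 178.0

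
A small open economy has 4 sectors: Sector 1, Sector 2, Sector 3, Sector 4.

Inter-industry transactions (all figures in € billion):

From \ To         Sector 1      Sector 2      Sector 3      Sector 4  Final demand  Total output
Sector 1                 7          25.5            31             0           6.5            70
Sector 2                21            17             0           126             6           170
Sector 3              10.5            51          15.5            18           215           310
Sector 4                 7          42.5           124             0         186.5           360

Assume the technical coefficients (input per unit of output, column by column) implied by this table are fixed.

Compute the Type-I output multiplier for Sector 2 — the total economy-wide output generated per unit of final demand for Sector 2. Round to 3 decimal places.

Technical coefficients a_ij = z_ij / X_j:
  a_11 = 7/70 = 0.10, a_21 = 21/70 = 0.30, a_31 = 10.5/70 = 0.15, a_41 = 7/70 = 0.10
  a_12 = 25.5/170 = 0.15, a_22 = 17/170 = 0.10, a_32 = 51/170 = 0.30, a_42 = 42.5/170 = 0.25
  a_13 = 31/310 = 0.10, a_23 = 0/310 = 0.00, a_33 = 15.5/310 = 0.05, a_43 = 124/310 = 0.40
  a_14 = 0/360 = 0.00, a_24 = 126/360 = 0.35, a_34 = 18/360 = 0.05, a_44 = 0/360 = 0.00
I − A =
  [   0.90    -0.15    -0.10     0.00]
  [  -0.30     0.90     0.00    -0.35]
  [  -0.15    -0.30     0.95    -0.05]
  [  -0.10    -0.25    -0.40     1.00]
Compute the cofactors C_ij = (−1)^(i+j)·(3×3 minor ij) of I−A; the adjugate is their transpose:
adj(I−A) = Cᵀ =
  [ 0.711875   0.170750   0.102250   0.064875]
  [ 0.333250   0.821500   0.159500   0.295500]
  [ 0.230625   0.304500   0.681000   0.140625]
  [ 0.246750   0.344250   0.322500   0.704250]
det(I−A) = Σ_j (I−A)_1j·C_1j = (0.90)(0.711875) + (-0.15)(0.333250) + (-0.10)(0.230625) + (0.00)(0.246750) = 0.5676375
(I − A)⁻¹ = adj(I−A) / det(I−A) ≈
  [   1.2541     0.3008     0.1801     0.1143]
  [   0.5871     1.4472     0.2810     0.5206]
  [   0.4063     0.5364     1.1997     0.2477]
  [   0.4347     0.6065     0.5681     1.2407]
The output multiplier for sector j is the column-j sum of the Leontief inverse (I − A)⁻¹ = adj(I−A) / det(I−A).
Column 2 of adj(I−A): (0.170750, 0.821500, 0.304500, 0.344250); det(I−A) = 0.5676375.
m_2 = (0.170750 + 0.821500 + 0.304500 + 0.344250) / 0.5676375 = 1.641 / 0.5676375 ≈ 2.891.

m_2 = 2.891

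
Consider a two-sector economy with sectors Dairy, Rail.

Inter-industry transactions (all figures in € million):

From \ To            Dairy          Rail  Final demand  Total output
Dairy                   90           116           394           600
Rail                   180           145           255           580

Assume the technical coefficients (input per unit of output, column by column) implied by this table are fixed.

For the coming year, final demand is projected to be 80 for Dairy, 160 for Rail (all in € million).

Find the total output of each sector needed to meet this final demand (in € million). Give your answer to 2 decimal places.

Technical coefficients a_ij = z_ij / X_j:
  a_11 = 90/600 = 0.15, a_21 = 180/600 = 0.30
  a_12 = 116/580 = 0.20, a_22 = 145/580 = 0.25
I − A =
  [   0.85    -0.20]
  [  -0.30     0.75]
det(I−A) = (0.85)(0.75) − (-0.20)(-0.30) = 0.5775
adj(I−A) = [[0.75, 0.20], [0.30, 0.85]]
(I − A)⁻¹ = adj(I−A) / det(I−A) ≈
  [   1.2987     0.3463]
  [   0.5195     1.4719]
x = (I − A)⁻¹ d = adj(I−A)·d / det(I−A), with det(I−A) = 0.5775:
  x_1 = (0.75·80 + 0.20·160) / 0.5775 = 92.00 / 0.5775 ≈ 159.31
  x_2 = (0.30·80 + 0.85·160) / 0.5775 = 160.00 / 0.5775 ≈ 277.06

x_1 = 159.31, x_2 = 277.06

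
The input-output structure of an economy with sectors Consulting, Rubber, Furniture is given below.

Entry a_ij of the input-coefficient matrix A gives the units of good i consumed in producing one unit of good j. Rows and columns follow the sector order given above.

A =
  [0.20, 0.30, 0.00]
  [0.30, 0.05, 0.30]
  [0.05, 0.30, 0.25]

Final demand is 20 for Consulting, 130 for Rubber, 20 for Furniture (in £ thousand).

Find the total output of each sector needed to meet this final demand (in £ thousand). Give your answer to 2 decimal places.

x_1 = 102.11, x_2 = 205.63, x_3 = 115.73

I − A =
  [   0.80    -0.30     0.00]
  [  -0.30     0.95    -0.30]
  [  -0.05    -0.30     0.75]
Cofactors of I−A, C_ij = (−1)^(i+j)·(minor ij) (rows/columns in the sector order above):
  C_11 = (0.95)(0.75) − (-0.30)(-0.30) = 0.6225
  C_12 = −[(-0.30)(0.75) − (-0.30)(-0.05)] = 0.2400
  C_13 = (-0.30)(-0.30) − (0.95)(-0.05) = 0.1375
  C_21 = −[(-0.30)(0.75) − (0.00)(-0.30)] = 0.2250
  C_22 = (0.80)(0.75) − (0.00)(-0.05) = 0.6000
  C_23 = −[(0.80)(-0.30) − (-0.30)(-0.05)] = 0.2550
  C_31 = (-0.30)(-0.30) − (0.00)(0.95) = 0.0900
  C_32 = −[(0.80)(-0.30) − (0.00)(-0.30)] = 0.2400
  C_33 = (0.80)(0.95) − (-0.30)(-0.30) = 0.6700
det(I−A) = Σ_j (I−A)_1j·C_1j = (0.80)(0.6225) + (-0.30)(0.2400) + (0.00)(0.1375) = 0.4260
adj(I−A) = Cᵀ =
  [ 0.6225   0.2250   0.0900]
  [ 0.2400   0.6000   0.2400]
  [ 0.1375   0.2550   0.6700]
(I − A)⁻¹ = adj(I−A) / det(I−A) ≈
  [   1.4613     0.5282     0.2113]
  [   0.5634     1.4085     0.5634]
  [   0.3228     0.5986     1.5728]
x = (I − A)⁻¹ d = adj(I−A)·d / det(I−A), with det(I−A) = 0.4260:
  x_1 = (0.6225·20 + 0.2250·130 + 0.0900·20) / 0.4260 = 43.50 / 0.4260 ≈ 102.11
  x_2 = (0.2400·20 + 0.6000·130 + 0.2400·20) / 0.4260 = 87.60 / 0.4260 ≈ 205.63
  x_3 = (0.1375·20 + 0.2550·130 + 0.6700·20) / 0.4260 = 49.30 / 0.4260 ≈ 115.73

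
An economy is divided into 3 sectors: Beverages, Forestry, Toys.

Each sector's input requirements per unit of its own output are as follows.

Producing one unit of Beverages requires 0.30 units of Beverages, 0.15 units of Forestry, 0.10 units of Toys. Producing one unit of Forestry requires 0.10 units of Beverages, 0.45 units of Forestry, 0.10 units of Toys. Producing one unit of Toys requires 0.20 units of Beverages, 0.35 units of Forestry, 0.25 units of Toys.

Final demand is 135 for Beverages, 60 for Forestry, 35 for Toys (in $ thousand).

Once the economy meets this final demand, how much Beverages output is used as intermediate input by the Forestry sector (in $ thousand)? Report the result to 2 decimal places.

I − A =
  [   0.70    -0.10    -0.20]
  [  -0.15     0.55    -0.35]
  [  -0.10    -0.10     0.75]
Cofactors of I−A, C_ij = (−1)^(i+j)·(minor ij) (rows/columns in the sector order above):
  C_11 = (0.55)(0.75) − (-0.35)(-0.10) = 0.3775
  C_12 = −[(-0.15)(0.75) − (-0.35)(-0.10)] = 0.1475
  C_13 = (-0.15)(-0.10) − (0.55)(-0.10) = 0.0700
  C_21 = −[(-0.10)(0.75) − (-0.20)(-0.10)] = 0.0950
  C_22 = (0.70)(0.75) − (-0.20)(-0.10) = 0.5050
  C_23 = −[(0.70)(-0.10) − (-0.10)(-0.10)] = 0.0800
  C_31 = (-0.10)(-0.35) − (-0.20)(0.55) = 0.1450
  C_32 = −[(0.70)(-0.35) − (-0.20)(-0.15)] = 0.2750
  C_33 = (0.70)(0.55) − (-0.10)(-0.15) = 0.3700
det(I−A) = Σ_j (I−A)_1j·C_1j = (0.70)(0.3775) + (-0.10)(0.1475) + (-0.20)(0.0700) = 0.2355
adj(I−A) = Cᵀ =
  [ 0.3775   0.0950   0.1450]
  [ 0.1475   0.5050   0.2750]
  [ 0.0700   0.0800   0.3700]
(I − A)⁻¹ = adj(I−A) / det(I−A) ≈
  [   1.6030     0.4034     0.6157]
  [   0.6263     2.1444     1.1677]
  [   0.2972     0.3397     1.5711]
First solve x = (I − A)⁻¹ d = adj(I−A)·d / det(I−A); in particular x_F = (0.1475·135 + 0.5050·60 + 0.2750·35) / 0.2355 = 59.8375 / 0.2355 ≈ 254.0870.
Intermediate flow from B to F: z_BF = a_BF · x_F = 0.10 × 59.8375 / 0.2355 = 5.98375 / 0.2355 ≈ 25.41.

z_BF = 25.41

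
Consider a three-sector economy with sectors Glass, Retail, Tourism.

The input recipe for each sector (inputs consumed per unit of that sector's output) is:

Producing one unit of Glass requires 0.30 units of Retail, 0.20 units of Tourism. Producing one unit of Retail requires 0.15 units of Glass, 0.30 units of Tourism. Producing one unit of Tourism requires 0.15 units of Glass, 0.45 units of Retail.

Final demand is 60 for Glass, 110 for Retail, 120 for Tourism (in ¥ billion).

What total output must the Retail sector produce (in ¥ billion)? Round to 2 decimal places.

I − A =
  [   1.00    -0.15    -0.15]
  [  -0.30     1.00    -0.45]
  [  -0.20    -0.30     1.00]
Cofactors of I−A, C_ij = (−1)^(i+j)·(minor ij) (rows/columns in the sector order above):
  C_11 = (1.00)(1.00) − (-0.45)(-0.30) = 0.8650
  C_12 = −[(-0.30)(1.00) − (-0.45)(-0.20)] = 0.3900
  C_13 = (-0.30)(-0.30) − (1.00)(-0.20) = 0.2900
  C_21 = −[(-0.15)(1.00) − (-0.15)(-0.30)] = 0.1950
  C_22 = (1.00)(1.00) − (-0.15)(-0.20) = 0.9700
  C_23 = −[(1.00)(-0.30) − (-0.15)(-0.20)] = 0.3300
  C_31 = (-0.15)(-0.45) − (-0.15)(1.00) = 0.2175
  C_32 = −[(1.00)(-0.45) − (-0.15)(-0.30)] = 0.4950
  C_33 = (1.00)(1.00) − (-0.15)(-0.30) = 0.9550
det(I−A) = Σ_j (I−A)_1j·C_1j = (1.00)(0.8650) + (-0.15)(0.3900) + (-0.15)(0.2900) = 0.7630
adj(I−A) = Cᵀ =
  [ 0.8650   0.1950   0.2175]
  [ 0.3900   0.9700   0.4950]
  [ 0.2900   0.3300   0.9550]
(I − A)⁻¹ = adj(I−A) / det(I−A) ≈
  [   1.1337     0.2556     0.2851]
  [   0.5111     1.2713     0.6488]
  [   0.3801     0.4325     1.2516]
x = (I − A)⁻¹ d = adj(I−A)·d / det(I−A), with det(I−A) = 0.7630:
  x_1 = (0.8650·60 + 0.1950·110 + 0.2175·120) / 0.7630 = 99.45 / 0.7630 ≈ 130.34
  x_2 = (0.3900·60 + 0.9700·110 + 0.4950·120) / 0.7630 = 189.50 / 0.7630 ≈ 248.36
  x_3 = (0.2900·60 + 0.3300·110 + 0.9550·120) / 0.7630 = 168.30 / 0.7630 ≈ 220.58

x_2 = 248.36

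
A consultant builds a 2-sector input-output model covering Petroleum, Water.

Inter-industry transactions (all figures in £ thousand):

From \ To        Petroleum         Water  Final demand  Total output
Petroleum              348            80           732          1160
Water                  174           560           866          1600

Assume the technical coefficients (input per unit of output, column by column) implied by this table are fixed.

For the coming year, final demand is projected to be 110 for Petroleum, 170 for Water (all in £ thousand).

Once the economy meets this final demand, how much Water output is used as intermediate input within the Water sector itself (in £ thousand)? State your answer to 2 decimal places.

Technical coefficients a_ij = z_ij / X_j:
  a_11 = 348/1160 = 0.30, a_21 = 174/1160 = 0.15
  a_12 = 80/1600 = 0.05, a_22 = 560/1600 = 0.35
I − A =
  [   0.70    -0.05]
  [  -0.15     0.65]
det(I−A) = (0.70)(0.65) − (-0.05)(-0.15) = 0.4475
adj(I−A) = [[0.65, 0.05], [0.15, 0.70]]
(I − A)⁻¹ = adj(I−A) / det(I−A) ≈
  [   1.4525     0.1117]
  [   0.3352     1.5642]
First solve x = (I − A)⁻¹ d = adj(I−A)·d / det(I−A); in particular x_2 = (0.15·110 + 0.70·170) / 0.4475 = 135.50 / 0.4475 ≈ 302.7933.
Intermediate flow from 2 to 2: z_22 = a_22 · x_2 = 0.35 × 135.50 / 0.4475 = 47.425 / 0.4475 ≈ 105.98.

z_22 = 105.98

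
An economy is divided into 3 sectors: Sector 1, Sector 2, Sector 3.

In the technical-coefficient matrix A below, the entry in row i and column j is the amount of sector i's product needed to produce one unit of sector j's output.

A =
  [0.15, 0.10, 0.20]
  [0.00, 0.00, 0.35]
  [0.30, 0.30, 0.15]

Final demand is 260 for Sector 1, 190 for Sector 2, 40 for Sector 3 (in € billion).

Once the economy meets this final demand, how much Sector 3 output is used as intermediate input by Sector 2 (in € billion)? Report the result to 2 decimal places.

I − A =
  [   0.85    -0.10    -0.20]
  [   0.00     1.00    -0.35]
  [  -0.30    -0.30     0.85]
Cofactors of I−A, C_ij = (−1)^(i+j)·(minor ij) (rows/columns in the sector order above):
  C_11 = (1.00)(0.85) − (-0.35)(-0.30) = 0.7450
  C_12 = −[(0.00)(0.85) − (-0.35)(-0.30)] = 0.1050
  C_13 = (0.00)(-0.30) − (1.00)(-0.30) = 0.3000
  C_21 = −[(-0.10)(0.85) − (-0.20)(-0.30)] = 0.1450
  C_22 = (0.85)(0.85) − (-0.20)(-0.30) = 0.6625
  C_23 = −[(0.85)(-0.30) − (-0.10)(-0.30)] = 0.2850
  C_31 = (-0.10)(-0.35) − (-0.20)(1.00) = 0.2350
  C_32 = −[(0.85)(-0.35) − (-0.20)(0.00)] = 0.2975
  C_33 = (0.85)(1.00) − (-0.10)(0.00) = 0.8500
det(I−A) = Σ_j (I−A)_1j·C_1j = (0.85)(0.7450) + (-0.10)(0.1050) + (-0.20)(0.3000) = 0.56275
adj(I−A) = Cᵀ =
  [ 0.7450   0.1450   0.2350]
  [ 0.1050   0.6625   0.2975]
  [ 0.3000   0.2850   0.8500]
(I − A)⁻¹ = adj(I−A) / det(I−A) ≈
  [   1.3239     0.2577     0.4176]
  [   0.1866     1.1773     0.5287]
  [   0.5331     0.5064     1.5104]
First solve x = (I − A)⁻¹ d = adj(I−A)·d / det(I−A); in particular x_2 = (0.1050·260 + 0.6625·190 + 0.2975·40) / 0.56275 = 165.075 / 0.56275 ≈ 293.3363.
Intermediate flow from 3 to 2: z_32 = a_32 · x_2 = 0.30 × 165.075 / 0.56275 = 49.5225 / 0.56275 ≈ 88.00.

z_32 = 88.00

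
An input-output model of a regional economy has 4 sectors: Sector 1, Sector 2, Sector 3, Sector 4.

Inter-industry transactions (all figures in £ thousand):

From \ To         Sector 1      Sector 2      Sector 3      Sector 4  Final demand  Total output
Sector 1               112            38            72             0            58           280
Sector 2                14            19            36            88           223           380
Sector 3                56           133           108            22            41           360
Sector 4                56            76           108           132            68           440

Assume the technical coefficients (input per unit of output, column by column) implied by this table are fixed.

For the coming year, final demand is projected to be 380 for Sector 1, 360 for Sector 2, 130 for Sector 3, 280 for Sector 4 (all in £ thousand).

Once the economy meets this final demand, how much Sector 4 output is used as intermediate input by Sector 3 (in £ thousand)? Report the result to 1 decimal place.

z_43 = 307.1

Technical coefficients a_ij = z_ij / X_j:
  a_11 = 112/280 = 0.40, a_21 = 14/280 = 0.05, a_31 = 56/280 = 0.20, a_41 = 56/280 = 0.20
  a_12 = 38/380 = 0.10, a_22 = 19/380 = 0.05, a_32 = 133/380 = 0.35, a_42 = 76/380 = 0.20
  a_13 = 72/360 = 0.20, a_23 = 36/360 = 0.10, a_33 = 108/360 = 0.30, a_43 = 108/360 = 0.30
  a_14 = 0/440 = 0.00, a_24 = 88/440 = 0.20, a_34 = 22/440 = 0.05, a_44 = 132/440 = 0.30
I − A =
  [   0.60    -0.10    -0.20     0.00]
  [  -0.05     0.95    -0.10    -0.20]
  [  -0.20    -0.35     0.70    -0.05]
  [  -0.20    -0.20    -0.30     0.70]
Compute the cofactors C_ij = (−1)^(i+j)·(3×3 minor ij) of I−A; the adjugate is their transpose:
adj(I−A) = Cᵀ =
  [ 0.37675   0.09850   0.13800   0.03800]
  [ 0.07875   0.25500   0.09300   0.07950]
  [ 0.16125   0.16800   0.36750   0.07425]
  [ 0.19925   0.17300   0.22350   0.33100]
det(I−A) = Σ_j (I−A)_1j·C_1j = (0.60)(0.37675) + (-0.10)(0.07875) + (-0.20)(0.16125) + (0.00)(0.19925) = 0.185925
(I − A)⁻¹ = adj(I−A) / det(I−A) ≈
  [   2.0264     0.5298     0.7422     0.2044]
  [   0.4236     1.3715     0.5002     0.4276]
  [   0.8673     0.9036     1.9766     0.3994]
  [   1.0717     0.9305     1.2021     1.7803]
First solve x = (I − A)⁻¹ d = adj(I−A)·d / det(I−A); in particular x_3 = (0.16125·380 + 0.16800·360 + 0.36750·130 + 0.07425·280) / 0.185925 = 190.32 / 0.185925 ≈ 1023.639.
Intermediate flow from 4 to 3: z_43 = a_43 · x_3 = 0.30 × 190.32 / 0.185925 = 57.096 / 0.185925 ≈ 307.1.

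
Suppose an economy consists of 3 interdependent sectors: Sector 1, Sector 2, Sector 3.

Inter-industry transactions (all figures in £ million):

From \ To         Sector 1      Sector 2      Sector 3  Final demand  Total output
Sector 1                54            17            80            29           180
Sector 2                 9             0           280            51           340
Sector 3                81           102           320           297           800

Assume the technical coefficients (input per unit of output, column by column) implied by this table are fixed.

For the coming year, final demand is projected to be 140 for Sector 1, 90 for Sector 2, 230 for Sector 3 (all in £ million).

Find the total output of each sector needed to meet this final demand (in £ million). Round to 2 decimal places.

Technical coefficients a_ij = z_ij / X_j:
  a_11 = 54/180 = 0.30, a_21 = 9/180 = 0.05, a_31 = 81/180 = 0.45
  a_12 = 17/340 = 0.05, a_22 = 0/340 = 0.00, a_32 = 102/340 = 0.30
  a_13 = 80/800 = 0.10, a_23 = 280/800 = 0.35, a_33 = 320/800 = 0.40
I − A =
  [   0.70    -0.05    -0.10]
  [  -0.05     1.00    -0.35]
  [  -0.45    -0.30     0.60]
Cofactors of I−A, C_ij = (−1)^(i+j)·(minor ij) (rows/columns in the sector order above):
  C_11 = (1.00)(0.60) − (-0.35)(-0.30) = 0.4950
  C_12 = −[(-0.05)(0.60) − (-0.35)(-0.45)] = 0.1875
  C_13 = (-0.05)(-0.30) − (1.00)(-0.45) = 0.4650
  C_21 = −[(-0.05)(0.60) − (-0.10)(-0.30)] = 0.0600
  C_22 = (0.70)(0.60) − (-0.10)(-0.45) = 0.3750
  C_23 = −[(0.70)(-0.30) − (-0.05)(-0.45)] = 0.2325
  C_31 = (-0.05)(-0.35) − (-0.10)(1.00) = 0.1175
  C_32 = −[(0.70)(-0.35) − (-0.10)(-0.05)] = 0.2500
  C_33 = (0.70)(1.00) − (-0.05)(-0.05) = 0.6975
det(I−A) = Σ_j (I−A)_1j·C_1j = (0.70)(0.4950) + (-0.05)(0.1875) + (-0.10)(0.4650) = 0.290625
adj(I−A) = Cᵀ =
  [ 0.4950   0.0600   0.1175]
  [ 0.1875   0.3750   0.2500]
  [ 0.4650   0.2325   0.6975]
(I − A)⁻¹ = adj(I−A) / det(I−A) ≈
  [   1.7032     0.2065     0.4043]
  [   0.6452     1.2903     0.8602]
  [   1.6000     0.8000     2.4000]
x = (I − A)⁻¹ d = adj(I−A)·d / det(I−A), with det(I−A) = 0.290625:
  x_1 = (0.4950·140 + 0.0600·90 + 0.1175·230) / 0.290625 = 101.725 / 0.290625 ≈ 350.02
  x_2 = (0.1875·140 + 0.3750·90 + 0.2500·230) / 0.290625 = 117.50 / 0.290625 ≈ 404.30
  x_3 = (0.4650·140 + 0.2325·90 + 0.6975·230) / 0.290625 = 246.45 / 0.290625 = 848.00

x_1 = 350.02, x_2 = 404.30, x_3 = 848.00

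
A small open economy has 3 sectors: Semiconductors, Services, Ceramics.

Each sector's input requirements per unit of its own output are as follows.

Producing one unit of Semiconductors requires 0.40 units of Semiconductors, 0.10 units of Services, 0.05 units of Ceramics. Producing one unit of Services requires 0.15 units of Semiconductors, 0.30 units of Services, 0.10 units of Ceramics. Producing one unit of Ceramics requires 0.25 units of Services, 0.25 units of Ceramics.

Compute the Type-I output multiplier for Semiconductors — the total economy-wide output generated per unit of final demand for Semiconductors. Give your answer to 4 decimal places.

I − A =
  [   0.60    -0.15     0.00]
  [  -0.10     0.70    -0.25]
  [  -0.05    -0.10     0.75]
Cofactors of I−A, C_ij = (−1)^(i+j)·(minor ij) (rows/columns in the sector order above):
  C_11 = (0.70)(0.75) − (-0.25)(-0.10) = 0.5000
  C_12 = −[(-0.10)(0.75) − (-0.25)(-0.05)] = 0.0875
  C_13 = (-0.10)(-0.10) − (0.70)(-0.05) = 0.0450
  C_21 = −[(-0.15)(0.75) − (0.00)(-0.10)] = 0.1125
  C_22 = (0.60)(0.75) − (0.00)(-0.05) = 0.4500
  C_23 = −[(0.60)(-0.10) − (-0.15)(-0.05)] = 0.0675
  C_31 = (-0.15)(-0.25) − (0.00)(0.70) = 0.0375
  C_32 = −[(0.60)(-0.25) − (0.00)(-0.10)] = 0.1500
  C_33 = (0.60)(0.70) − (-0.15)(-0.10) = 0.4050
det(I−A) = Σ_j (I−A)_1j·C_1j = (0.60)(0.5000) + (-0.15)(0.0875) + (0.00)(0.0450) = 0.286875
adj(I−A) = Cᵀ =
  [ 0.5000   0.1125   0.0375]
  [ 0.0875   0.4500   0.1500]
  [ 0.0450   0.0675   0.4050]
(I − A)⁻¹ = adj(I−A) / det(I−A) ≈
  [   1.74292     0.39216     0.13072]
  [   0.30501     1.56863     0.52288]
  [   0.15686     0.23529     1.41176]
The output multiplier for sector j is the column-j sum of the Leontief inverse (I − A)⁻¹ = adj(I−A) / det(I−A).
Column 1 of adj(I−A): (0.5000, 0.0875, 0.0450); det(I−A) = 0.286875.
m_1 = (0.5000 + 0.0875 + 0.0450) / 0.286875 = 0.6325 / 0.286875 ≈ 2.2048.

m_1 = 2.2048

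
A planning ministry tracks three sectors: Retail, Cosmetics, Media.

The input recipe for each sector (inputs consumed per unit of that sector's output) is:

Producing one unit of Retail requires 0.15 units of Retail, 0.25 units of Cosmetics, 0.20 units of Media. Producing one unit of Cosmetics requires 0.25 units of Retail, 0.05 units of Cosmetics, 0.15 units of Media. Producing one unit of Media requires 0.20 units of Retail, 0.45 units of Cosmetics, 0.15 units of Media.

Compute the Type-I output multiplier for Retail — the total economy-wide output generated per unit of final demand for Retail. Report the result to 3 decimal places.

m_1 = 2.501

I − A =
  [   0.85    -0.25    -0.20]
  [  -0.25     0.95    -0.45]
  [  -0.20    -0.15     0.85]
Cofactors of I−A, C_ij = (−1)^(i+j)·(minor ij) (rows/columns in the sector order above):
  C_11 = (0.95)(0.85) − (-0.45)(-0.15) = 0.7400
  C_12 = −[(-0.25)(0.85) − (-0.45)(-0.20)] = 0.3025
  C_13 = (-0.25)(-0.15) − (0.95)(-0.20) = 0.2275
  C_21 = −[(-0.25)(0.85) − (-0.20)(-0.15)] = 0.2425
  C_22 = (0.85)(0.85) − (-0.20)(-0.20) = 0.6825
  C_23 = −[(0.85)(-0.15) − (-0.25)(-0.20)] = 0.1775
  C_31 = (-0.25)(-0.45) − (-0.20)(0.95) = 0.3025
  C_32 = −[(0.85)(-0.45) − (-0.20)(-0.25)] = 0.4325
  C_33 = (0.85)(0.95) − (-0.25)(-0.25) = 0.7450
det(I−A) = Σ_j (I−A)_1j·C_1j = (0.85)(0.7400) + (-0.25)(0.3025) + (-0.20)(0.2275) = 0.507875
adj(I−A) = Cᵀ =
  [ 0.7400   0.2425   0.3025]
  [ 0.3025   0.6825   0.4325]
  [ 0.2275   0.1775   0.7450]
(I − A)⁻¹ = adj(I−A) / det(I−A) ≈
  [   1.4571     0.4775     0.5956]
  [   0.5956     1.3438     0.8516]
  [   0.4479     0.3495     1.4669]
The output multiplier for sector j is the column-j sum of the Leontief inverse (I − A)⁻¹ = adj(I−A) / det(I−A).
Column 1 of adj(I−A): (0.7400, 0.3025, 0.2275); det(I−A) = 0.507875.
m_1 = (0.7400 + 0.3025 + 0.2275) / 0.507875 = 1.27 / 0.507875 ≈ 2.501.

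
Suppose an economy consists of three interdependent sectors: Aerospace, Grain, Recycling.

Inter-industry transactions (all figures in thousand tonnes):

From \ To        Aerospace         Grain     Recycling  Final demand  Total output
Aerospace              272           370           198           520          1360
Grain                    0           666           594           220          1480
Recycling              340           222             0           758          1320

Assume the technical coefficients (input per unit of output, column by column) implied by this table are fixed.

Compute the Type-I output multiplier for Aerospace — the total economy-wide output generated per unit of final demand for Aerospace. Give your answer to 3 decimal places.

m_A = 2.172

Technical coefficients a_ij = z_ij / X_j:
  a_AA = 272/1360 = 0.20, a_GA = 0/1360 = 0.00, a_RA = 340/1360 = 0.25
  a_AG = 370/1480 = 0.25, a_GG = 666/1480 = 0.45, a_RG = 222/1480 = 0.15
  a_AR = 198/1320 = 0.15, a_GR = 594/1320 = 0.45, a_RR = 0/1320 = 0.00
I − A =
  [   0.80    -0.25    -0.15]
  [   0.00     0.55    -0.45]
  [  -0.25    -0.15     1.00]
Cofactors of I−A, C_ij = (−1)^(i+j)·(minor ij) (rows/columns in the sector order above):
  C_11 = (0.55)(1.00) − (-0.45)(-0.15) = 0.4825
  C_12 = −[(0.00)(1.00) − (-0.45)(-0.25)] = 0.1125
  C_13 = (0.00)(-0.15) − (0.55)(-0.25) = 0.1375
  C_21 = −[(-0.25)(1.00) − (-0.15)(-0.15)] = 0.2725
  C_22 = (0.80)(1.00) − (-0.15)(-0.25) = 0.7625
  C_23 = −[(0.80)(-0.15) − (-0.25)(-0.25)] = 0.1825
  C_31 = (-0.25)(-0.45) − (-0.15)(0.55) = 0.1950
  C_32 = −[(0.80)(-0.45) − (-0.15)(0.00)] = 0.3600
  C_33 = (0.80)(0.55) − (-0.25)(0.00) = 0.4400
det(I−A) = Σ_j (I−A)_1j·C_1j = (0.80)(0.4825) + (-0.25)(0.1125) + (-0.15)(0.1375) = 0.33725
adj(I−A) = Cᵀ =
  [ 0.4825   0.2725   0.1950]
  [ 0.1125   0.7625   0.3600]
  [ 0.1375   0.1825   0.4400]
(I − A)⁻¹ = adj(I−A) / det(I−A) ≈
  [   1.4307     0.8080     0.5782]
  [   0.3336     2.2609     1.0675]
  [   0.4077     0.5411     1.3047]
The output multiplier for sector j is the column-j sum of the Leontief inverse (I − A)⁻¹ = adj(I−A) / det(I−A).
Column A of adj(I−A): (0.4825, 0.1125, 0.1375); det(I−A) = 0.33725.
m_A = (0.4825 + 0.1125 + 0.1375) / 0.33725 = 0.7325 / 0.33725 ≈ 2.172.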